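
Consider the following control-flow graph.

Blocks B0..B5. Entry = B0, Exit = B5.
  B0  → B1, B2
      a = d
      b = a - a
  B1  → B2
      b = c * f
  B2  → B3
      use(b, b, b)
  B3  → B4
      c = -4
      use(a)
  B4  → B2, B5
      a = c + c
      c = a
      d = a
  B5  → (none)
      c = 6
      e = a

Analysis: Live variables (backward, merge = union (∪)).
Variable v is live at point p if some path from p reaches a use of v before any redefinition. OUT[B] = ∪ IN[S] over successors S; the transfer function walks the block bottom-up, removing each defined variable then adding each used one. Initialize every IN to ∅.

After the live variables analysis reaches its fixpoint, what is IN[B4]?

Converged values:
  B0: | IN={c, d, f} | OUT={a, b, c, f}
  B1: | IN={a, c, f} | OUT={a, b}
  B2: | IN={a, b} | OUT={a, b}
  B3: | IN={a, b} | OUT={b, c}
  B4: | IN={b, c} | OUT={a, b}
  B5: | IN={a} | OUT={}

Merge at B4: OUT[B4] = IN[B2] ⊔ IN[B5] = {a, b}
Applying B4's transfer function to that OUT value gives IN[B4] (row B4 above).

Answer: {b, c}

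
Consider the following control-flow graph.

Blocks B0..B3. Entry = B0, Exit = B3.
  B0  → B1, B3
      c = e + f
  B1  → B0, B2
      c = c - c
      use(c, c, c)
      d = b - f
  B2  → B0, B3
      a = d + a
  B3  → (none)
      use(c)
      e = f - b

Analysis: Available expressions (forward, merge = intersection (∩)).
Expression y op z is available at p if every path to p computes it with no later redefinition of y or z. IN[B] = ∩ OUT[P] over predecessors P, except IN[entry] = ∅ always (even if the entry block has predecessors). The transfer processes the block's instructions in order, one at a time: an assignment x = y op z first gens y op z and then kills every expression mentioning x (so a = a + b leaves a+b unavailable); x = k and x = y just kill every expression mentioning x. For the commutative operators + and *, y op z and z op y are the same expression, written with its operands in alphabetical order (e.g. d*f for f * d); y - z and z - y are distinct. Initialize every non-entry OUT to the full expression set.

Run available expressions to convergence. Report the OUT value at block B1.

Answer: {b-f, e+f}

Derivation:
Converged values:
  B0: | IN={} | OUT={e+f}
  B1: | IN={e+f} | OUT={b-f, e+f}
  B2: | IN={b-f, e+f} | OUT={b-f, e+f}
  B3: | IN={e+f} | OUT={f-b}

Merge at B1: IN[B1] = OUT[B0] = {e+f}
Applying B1's transfer function to that IN value gives OUT[B1] (row B1 above).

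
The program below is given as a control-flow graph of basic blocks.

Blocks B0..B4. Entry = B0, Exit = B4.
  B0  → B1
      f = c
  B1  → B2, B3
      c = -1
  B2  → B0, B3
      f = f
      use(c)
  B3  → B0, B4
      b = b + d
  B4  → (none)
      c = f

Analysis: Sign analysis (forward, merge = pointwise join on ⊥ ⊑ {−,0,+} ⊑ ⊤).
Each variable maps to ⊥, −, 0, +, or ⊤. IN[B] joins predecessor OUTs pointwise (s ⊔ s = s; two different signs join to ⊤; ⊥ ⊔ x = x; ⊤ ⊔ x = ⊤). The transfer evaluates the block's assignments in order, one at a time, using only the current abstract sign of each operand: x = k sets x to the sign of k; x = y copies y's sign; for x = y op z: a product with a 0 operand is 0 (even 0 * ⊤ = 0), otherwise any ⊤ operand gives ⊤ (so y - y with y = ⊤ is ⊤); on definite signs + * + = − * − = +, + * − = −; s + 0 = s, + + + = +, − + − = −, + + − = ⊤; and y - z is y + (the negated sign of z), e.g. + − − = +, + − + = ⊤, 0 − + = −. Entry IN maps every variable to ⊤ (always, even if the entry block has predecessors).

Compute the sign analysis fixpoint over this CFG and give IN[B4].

Answer: {a: ⊤, b: ⊤, c: -, d: ⊤, e: ⊤, f: ⊤}

Working:
Fixpoint table:
  B0:   IN=(all ⊤)   OUT=(all ⊤)
  B1:   IN=(all ⊤)   OUT={c:-; rest ⊤}
  B2:   IN={c:-; rest ⊤}   OUT={c:-; rest ⊤}
  B3:   IN={c:-; rest ⊤}   OUT={c:-; rest ⊤}
  B4:   IN={c:-; rest ⊤}   OUT=(all ⊤)

Merge at B4: IN[B4] = OUT[B3] = {a: ⊤, b: ⊤, c: -, d: ⊤, e: ⊤, f: ⊤}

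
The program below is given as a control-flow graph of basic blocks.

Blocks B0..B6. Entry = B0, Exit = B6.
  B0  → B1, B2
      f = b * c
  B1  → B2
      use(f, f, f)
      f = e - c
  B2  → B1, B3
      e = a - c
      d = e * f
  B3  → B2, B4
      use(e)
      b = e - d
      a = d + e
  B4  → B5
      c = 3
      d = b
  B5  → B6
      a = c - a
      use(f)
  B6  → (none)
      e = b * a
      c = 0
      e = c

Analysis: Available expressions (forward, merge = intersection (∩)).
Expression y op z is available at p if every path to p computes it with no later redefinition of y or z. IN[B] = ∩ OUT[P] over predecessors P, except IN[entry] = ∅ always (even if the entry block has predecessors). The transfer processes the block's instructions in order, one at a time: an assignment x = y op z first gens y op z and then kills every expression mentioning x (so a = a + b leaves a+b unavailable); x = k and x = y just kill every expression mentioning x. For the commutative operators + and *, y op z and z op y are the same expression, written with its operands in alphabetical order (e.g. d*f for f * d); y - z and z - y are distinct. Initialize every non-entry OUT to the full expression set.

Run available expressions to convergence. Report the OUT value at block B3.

Converged values:
  B0:  IN={}  OUT={b*c}
  B1:  IN={}  OUT={e-c}
  B2:  IN={}  OUT={a-c, e*f}
  B3:  IN={a-c, e*f}  OUT={d+e, e*f, e-d}
  B4:  IN={d+e, e*f, e-d}  OUT={e*f}
  B5:  IN={e*f}  OUT={e*f}
  B6:  IN={e*f}  OUT={a*b}

Merge at B3: IN[B3] = OUT[B2] = {a-c, e*f}
Applying B3's transfer function to that IN value gives OUT[B3] (row B3 above).

Answer: {d+e, e*f, e-d}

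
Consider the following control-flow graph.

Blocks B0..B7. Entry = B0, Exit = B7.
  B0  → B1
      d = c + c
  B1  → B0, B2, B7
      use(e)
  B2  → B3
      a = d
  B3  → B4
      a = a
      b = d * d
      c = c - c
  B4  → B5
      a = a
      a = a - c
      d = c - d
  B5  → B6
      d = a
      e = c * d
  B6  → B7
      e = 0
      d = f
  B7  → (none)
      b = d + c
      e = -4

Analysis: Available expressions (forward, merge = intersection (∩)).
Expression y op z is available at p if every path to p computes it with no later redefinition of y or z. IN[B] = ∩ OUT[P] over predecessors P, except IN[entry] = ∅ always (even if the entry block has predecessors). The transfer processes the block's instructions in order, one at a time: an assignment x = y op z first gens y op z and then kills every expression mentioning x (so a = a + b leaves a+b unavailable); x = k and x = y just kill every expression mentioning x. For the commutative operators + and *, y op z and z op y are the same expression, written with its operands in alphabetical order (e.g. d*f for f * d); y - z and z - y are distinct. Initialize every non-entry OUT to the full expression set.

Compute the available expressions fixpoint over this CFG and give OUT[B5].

Fixpoint table:
  B0:   IN={}   OUT={c+c}
  B1:   IN={c+c}   OUT={c+c}
  B2:   IN={c+c}   OUT={c+c}
  B3:   IN={c+c}   OUT={d*d}
  B4:   IN={d*d}   OUT={}
  B5:   IN={}   OUT={c*d}
  B6:   IN={c*d}   OUT={}
  B7:   IN={}   OUT={c+d}

Merge at B5: IN[B5] = OUT[B4] = {}
Applying B5's transfer function to that IN value gives OUT[B5] (row B5 above).

Answer: {c*d}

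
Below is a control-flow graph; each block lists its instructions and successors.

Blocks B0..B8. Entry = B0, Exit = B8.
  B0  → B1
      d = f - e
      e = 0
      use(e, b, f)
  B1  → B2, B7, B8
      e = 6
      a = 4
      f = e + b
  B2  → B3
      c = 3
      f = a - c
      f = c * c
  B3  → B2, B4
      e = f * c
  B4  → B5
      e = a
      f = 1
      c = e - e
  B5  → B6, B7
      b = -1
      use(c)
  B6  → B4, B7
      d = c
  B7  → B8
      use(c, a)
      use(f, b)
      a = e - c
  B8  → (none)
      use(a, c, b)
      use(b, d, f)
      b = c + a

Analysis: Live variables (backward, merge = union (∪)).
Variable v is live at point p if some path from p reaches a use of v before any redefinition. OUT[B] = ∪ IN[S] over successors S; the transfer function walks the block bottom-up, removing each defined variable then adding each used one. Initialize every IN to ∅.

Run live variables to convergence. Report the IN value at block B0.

Converged values:
  B0:  IN={b, c, e, f}  OUT={b, c, d}
  B1:  IN={b, c, d}  OUT={a, b, c, d, e, f}
  B2:  IN={a, d}  OUT={a, c, d, f}
  B3:  IN={a, c, d, f}  OUT={a, d}
  B4:  IN={a, d}  OUT={a, c, d, e, f}
  B5:  IN={a, c, d, e, f}  OUT={a, b, c, d, e, f}
  B6:  IN={a, b, c, e, f}  OUT={a, b, c, d, e, f}
  B7:  IN={a, b, c, d, e, f}  OUT={a, b, c, d, f}
  B8:  IN={a, b, c, d, f}  OUT={}

Merge at B0: OUT[B0] = IN[B1] = {b, c, d}
Applying B0's transfer function to that OUT value gives IN[B0] (row B0 above).

Answer: {b, c, e, f}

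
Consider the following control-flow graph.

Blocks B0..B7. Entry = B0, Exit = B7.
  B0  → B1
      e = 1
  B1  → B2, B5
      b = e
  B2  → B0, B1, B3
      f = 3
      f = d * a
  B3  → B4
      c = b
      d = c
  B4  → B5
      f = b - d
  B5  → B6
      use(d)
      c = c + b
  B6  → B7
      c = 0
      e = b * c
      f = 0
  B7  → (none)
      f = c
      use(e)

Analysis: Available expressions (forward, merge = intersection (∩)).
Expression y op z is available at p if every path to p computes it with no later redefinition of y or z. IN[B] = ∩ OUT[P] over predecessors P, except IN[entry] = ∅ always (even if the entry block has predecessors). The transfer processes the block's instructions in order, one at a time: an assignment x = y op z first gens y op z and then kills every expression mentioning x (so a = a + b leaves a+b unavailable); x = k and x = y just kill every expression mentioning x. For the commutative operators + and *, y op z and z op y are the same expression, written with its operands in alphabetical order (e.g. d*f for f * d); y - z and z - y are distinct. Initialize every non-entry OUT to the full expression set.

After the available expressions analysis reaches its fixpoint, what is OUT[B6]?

Per-block solution:
  B0:   IN={}   OUT={}
  B1:   IN={}   OUT={}
  B2:   IN={}   OUT={a*d}
  B3:   IN={a*d}   OUT={}
  B4:   IN={}   OUT={b-d}
  B5:   IN={}   OUT={}
  B6:   IN={}   OUT={b*c}
  B7:   IN={b*c}   OUT={b*c}

Merge at B6: IN[B6] = OUT[B5] = {}
Applying B6's transfer function to that IN value gives OUT[B6] (row B6 above).

Answer: {b*c}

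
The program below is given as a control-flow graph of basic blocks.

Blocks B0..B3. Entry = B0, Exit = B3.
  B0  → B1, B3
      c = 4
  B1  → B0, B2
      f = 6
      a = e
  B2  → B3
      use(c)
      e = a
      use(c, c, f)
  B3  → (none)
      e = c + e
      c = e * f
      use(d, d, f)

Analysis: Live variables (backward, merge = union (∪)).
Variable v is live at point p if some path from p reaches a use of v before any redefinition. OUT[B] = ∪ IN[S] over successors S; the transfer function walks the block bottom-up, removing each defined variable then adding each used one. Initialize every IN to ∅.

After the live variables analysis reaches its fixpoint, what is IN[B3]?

Answer: {c, d, e, f}

Trace:
Converged values:
  B0:   IN={d, e, f}   OUT={c, d, e, f}
  B1:   IN={c, d, e}   OUT={a, c, d, e, f}
  B2:   IN={a, c, d, f}   OUT={c, d, e, f}
  B3:   IN={c, d, e, f}   OUT={}

B3 is the boundary node: OUT[B3] = {}
Applying B3's transfer function to that OUT value gives IN[B3] (row B3 above).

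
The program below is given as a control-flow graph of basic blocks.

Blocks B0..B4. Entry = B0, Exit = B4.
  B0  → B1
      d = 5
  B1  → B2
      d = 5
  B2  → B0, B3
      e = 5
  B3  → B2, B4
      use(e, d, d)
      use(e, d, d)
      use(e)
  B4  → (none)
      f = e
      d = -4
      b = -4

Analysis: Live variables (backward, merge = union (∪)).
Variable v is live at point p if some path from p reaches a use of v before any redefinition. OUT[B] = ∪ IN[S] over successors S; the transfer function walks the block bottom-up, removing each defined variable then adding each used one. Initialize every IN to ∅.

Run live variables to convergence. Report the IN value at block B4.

Fixpoint table:
  B0:   IN={}   OUT={}
  B1:   IN={}   OUT={d}
  B2:   IN={d}   OUT={d, e}
  B3:   IN={d, e}   OUT={d, e}
  B4:   IN={e}   OUT={}

B4 is the boundary node: OUT[B4] = {}
Applying B4's transfer function to that OUT value gives IN[B4] (row B4 above).

Answer: {e}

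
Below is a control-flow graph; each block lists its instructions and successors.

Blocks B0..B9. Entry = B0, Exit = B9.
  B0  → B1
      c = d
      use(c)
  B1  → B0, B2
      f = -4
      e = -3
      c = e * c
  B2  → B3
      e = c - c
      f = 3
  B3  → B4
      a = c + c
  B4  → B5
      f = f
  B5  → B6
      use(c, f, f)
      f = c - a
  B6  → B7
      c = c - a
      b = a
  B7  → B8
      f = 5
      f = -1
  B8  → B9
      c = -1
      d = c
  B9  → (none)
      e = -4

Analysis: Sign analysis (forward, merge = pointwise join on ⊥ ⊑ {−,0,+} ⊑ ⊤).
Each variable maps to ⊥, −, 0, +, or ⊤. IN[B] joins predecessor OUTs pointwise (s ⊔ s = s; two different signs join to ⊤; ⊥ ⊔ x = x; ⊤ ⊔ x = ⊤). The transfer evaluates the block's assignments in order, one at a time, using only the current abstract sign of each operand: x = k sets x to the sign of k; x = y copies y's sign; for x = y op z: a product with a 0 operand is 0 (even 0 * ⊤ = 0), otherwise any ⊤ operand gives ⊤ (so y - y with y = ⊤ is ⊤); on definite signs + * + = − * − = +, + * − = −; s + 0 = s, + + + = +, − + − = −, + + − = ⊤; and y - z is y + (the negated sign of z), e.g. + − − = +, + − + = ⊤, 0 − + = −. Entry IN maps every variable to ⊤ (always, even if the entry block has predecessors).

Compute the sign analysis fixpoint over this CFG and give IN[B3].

Fixpoint table:
  B0:   IN=(all ⊤)   OUT=(all ⊤)
  B1:   IN=(all ⊤)   OUT={e:-, f:-; rest ⊤}
  B2:   IN={e:-, f:-; rest ⊤}   OUT={f:+; rest ⊤}
  B3:   IN={f:+; rest ⊤}   OUT={f:+; rest ⊤}
  B4:   IN={f:+; rest ⊤}   OUT={f:+; rest ⊤}
  B5:   IN={f:+; rest ⊤}   OUT=(all ⊤)
  B6:   IN=(all ⊤)   OUT=(all ⊤)
  B7:   IN=(all ⊤)   OUT={f:-; rest ⊤}
  B8:   IN={f:-; rest ⊤}   OUT={c:-, d:-, f:-; rest ⊤}
  B9:   IN={c:-, d:-, f:-; rest ⊤}   OUT={c:-, d:-, e:-, f:-; rest ⊤}

Merge at B3: IN[B3] = OUT[B2] = {a: ⊤, b: ⊤, c: ⊤, d: ⊤, e: ⊤, f: +}

Answer: {a: ⊤, b: ⊤, c: ⊤, d: ⊤, e: ⊤, f: +}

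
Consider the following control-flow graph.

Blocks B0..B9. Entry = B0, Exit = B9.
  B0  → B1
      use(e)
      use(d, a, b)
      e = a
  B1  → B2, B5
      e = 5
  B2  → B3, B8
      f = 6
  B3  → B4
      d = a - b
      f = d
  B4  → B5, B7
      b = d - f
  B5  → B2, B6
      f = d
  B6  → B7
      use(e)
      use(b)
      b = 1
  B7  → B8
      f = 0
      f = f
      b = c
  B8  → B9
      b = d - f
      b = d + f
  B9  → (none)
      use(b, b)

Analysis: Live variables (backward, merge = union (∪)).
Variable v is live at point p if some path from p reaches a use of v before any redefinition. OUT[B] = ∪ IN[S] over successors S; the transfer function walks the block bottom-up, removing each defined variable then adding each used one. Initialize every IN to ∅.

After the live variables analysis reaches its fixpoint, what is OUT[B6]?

Answer: {c, d}

Derivation:
Per-block solution:
  B0: | IN={a, b, c, d, e} | OUT={a, b, c, d}
  B1: | IN={a, b, c, d} | OUT={a, b, c, d, e}
  B2: | IN={a, b, c, d, e} | OUT={a, b, c, d, e, f}
  B3: | IN={a, b, c, e} | OUT={a, c, d, e, f}
  B4: | IN={a, c, d, e, f} | OUT={a, b, c, d, e}
  B5: | IN={a, b, c, d, e} | OUT={a, b, c, d, e}
  B6: | IN={b, c, d, e} | OUT={c, d}
  B7: | IN={c, d} | OUT={d, f}
  B8: | IN={d, f} | OUT={b}
  B9: | IN={b} | OUT={}

Merge at B6: OUT[B6] = IN[B7] = {c, d}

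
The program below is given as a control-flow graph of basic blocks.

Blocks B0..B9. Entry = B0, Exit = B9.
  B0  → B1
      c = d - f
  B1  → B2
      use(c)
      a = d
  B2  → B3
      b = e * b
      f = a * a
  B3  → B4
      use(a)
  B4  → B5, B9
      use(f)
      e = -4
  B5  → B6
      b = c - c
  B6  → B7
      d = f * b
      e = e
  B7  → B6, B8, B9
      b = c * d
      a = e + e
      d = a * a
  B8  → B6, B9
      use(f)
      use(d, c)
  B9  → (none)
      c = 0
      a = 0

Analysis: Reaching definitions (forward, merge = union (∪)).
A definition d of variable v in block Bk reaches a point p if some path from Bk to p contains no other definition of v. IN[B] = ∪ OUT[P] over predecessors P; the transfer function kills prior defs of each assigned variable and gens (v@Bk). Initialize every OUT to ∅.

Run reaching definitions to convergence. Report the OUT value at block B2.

Converged values:
  B0:   IN={}   OUT={c@B0}
  B1:   IN={c@B0}   OUT={a@B1, c@B0}
  B2:   IN={a@B1, c@B0}   OUT={a@B1, b@B2, c@B0, f@B2}
  B3:   IN={a@B1, b@B2, c@B0, f@B2}   OUT={a@B1, b@B2, c@B0, f@B2}
  B4:   IN={a@B1, b@B2, c@B0, f@B2}   OUT={a@B1, b@B2, c@B0, e@B4, f@B2}
  B5:   IN={a@B1, b@B2, c@B0, e@B4, f@B2}   OUT={a@B1, b@B5, c@B0, e@B4, f@B2}
  B6:   IN={a@B1, a@B7, b@B5, b@B7, c@B0, d@B7, e@B4, e@B6, f@B2}   OUT={a@B1, a@B7, b@B5, b@B7, c@B0, d@B6, e@B6, f@B2}
  B7:   IN={a@B1, a@B7, b@B5, b@B7, c@B0, d@B6, e@B6, f@B2}   OUT={a@B7, b@B7, c@B0, d@B7, e@B6, f@B2}
  B8:   IN={a@B7, b@B7, c@B0, d@B7, e@B6, f@B2}   OUT={a@B7, b@B7, c@B0, d@B7, e@B6, f@B2}
  B9:   IN={a@B1, a@B7, b@B2, b@B7, c@B0, d@B7, e@B4, e@B6, f@B2}   OUT={a@B9, b@B2, b@B7, c@B9, d@B7, e@B4, e@B6, f@B2}

Merge at B2: IN[B2] = OUT[B1] = {a@B1, c@B0}
Applying B2's transfer function to that IN value gives OUT[B2] (row B2 above).

Answer: {a@B1, b@B2, c@B0, f@B2}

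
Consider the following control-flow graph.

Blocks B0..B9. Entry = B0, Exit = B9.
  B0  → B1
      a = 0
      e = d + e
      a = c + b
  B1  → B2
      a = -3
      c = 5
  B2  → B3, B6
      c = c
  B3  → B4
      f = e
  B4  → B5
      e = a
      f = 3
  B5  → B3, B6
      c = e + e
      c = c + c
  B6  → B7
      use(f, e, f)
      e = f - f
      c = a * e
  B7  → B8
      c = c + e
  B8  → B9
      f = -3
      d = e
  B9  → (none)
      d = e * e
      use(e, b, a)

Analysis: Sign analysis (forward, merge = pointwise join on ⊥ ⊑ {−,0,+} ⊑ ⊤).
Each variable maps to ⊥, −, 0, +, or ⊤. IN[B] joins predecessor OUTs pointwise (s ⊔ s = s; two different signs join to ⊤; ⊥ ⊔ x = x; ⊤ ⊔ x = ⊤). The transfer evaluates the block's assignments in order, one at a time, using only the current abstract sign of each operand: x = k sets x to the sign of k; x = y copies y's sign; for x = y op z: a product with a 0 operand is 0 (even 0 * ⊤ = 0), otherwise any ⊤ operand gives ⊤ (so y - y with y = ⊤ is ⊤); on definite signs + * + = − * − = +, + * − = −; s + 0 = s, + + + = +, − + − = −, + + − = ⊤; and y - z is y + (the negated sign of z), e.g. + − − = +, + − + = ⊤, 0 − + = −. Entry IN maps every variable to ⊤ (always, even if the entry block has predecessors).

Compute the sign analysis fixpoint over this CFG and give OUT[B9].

Answer: {a: -, b: ⊤, c: ⊤, d: ⊤, e: ⊤, f: -}

Derivation:
Per-block solution:
  B0:   IN=(all ⊤)   OUT=(all ⊤)
  B1:   IN=(all ⊤)   OUT={a:-, c:+; rest ⊤}
  B2:   IN={a:-, c:+; rest ⊤}   OUT={a:-, c:+; rest ⊤}
  B3:   IN={a:-; rest ⊤}   OUT={a:-; rest ⊤}
  B4:   IN={a:-; rest ⊤}   OUT={a:-, e:-, f:+; rest ⊤}
  B5:   IN={a:-, e:-, f:+; rest ⊤}   OUT={a:-, c:-, e:-, f:+; rest ⊤}
  B6:   IN={a:-; rest ⊤}   OUT={a:-; rest ⊤}
  B7:   IN={a:-; rest ⊤}   OUT={a:-; rest ⊤}
  B8:   IN={a:-; rest ⊤}   OUT={a:-, f:-; rest ⊤}
  B9:   IN={a:-, f:-; rest ⊤}   OUT={a:-, f:-; rest ⊤}

Merge at B9: IN[B9] = OUT[B8] = {a: -, b: ⊤, c: ⊤, d: ⊤, e: ⊤, f: -}
Applying B9's transfer function to that IN value gives OUT[B9] (row B9 above).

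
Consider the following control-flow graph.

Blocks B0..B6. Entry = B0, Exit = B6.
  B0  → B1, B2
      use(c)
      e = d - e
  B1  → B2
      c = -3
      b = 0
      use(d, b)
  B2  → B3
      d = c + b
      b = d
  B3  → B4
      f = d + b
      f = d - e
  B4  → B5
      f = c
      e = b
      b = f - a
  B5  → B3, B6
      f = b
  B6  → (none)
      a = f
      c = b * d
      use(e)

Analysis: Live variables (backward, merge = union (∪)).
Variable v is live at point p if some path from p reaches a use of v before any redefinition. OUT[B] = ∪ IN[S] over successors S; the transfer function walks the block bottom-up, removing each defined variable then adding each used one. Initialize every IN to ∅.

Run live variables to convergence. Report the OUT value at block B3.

Answer: {a, b, c, d}

Working:
Converged values:
  B0: | IN={a, b, c, d, e} | OUT={a, b, c, d, e}
  B1: | IN={a, d, e} | OUT={a, b, c, e}
  B2: | IN={a, b, c, e} | OUT={a, b, c, d, e}
  B3: | IN={a, b, c, d, e} | OUT={a, b, c, d}
  B4: | IN={a, b, c, d} | OUT={a, b, c, d, e}
  B5: | IN={a, b, c, d, e} | OUT={a, b, c, d, e, f}
  B6: | IN={b, d, e, f} | OUT={}

Merge at B3: OUT[B3] = IN[B4] = {a, b, c, d}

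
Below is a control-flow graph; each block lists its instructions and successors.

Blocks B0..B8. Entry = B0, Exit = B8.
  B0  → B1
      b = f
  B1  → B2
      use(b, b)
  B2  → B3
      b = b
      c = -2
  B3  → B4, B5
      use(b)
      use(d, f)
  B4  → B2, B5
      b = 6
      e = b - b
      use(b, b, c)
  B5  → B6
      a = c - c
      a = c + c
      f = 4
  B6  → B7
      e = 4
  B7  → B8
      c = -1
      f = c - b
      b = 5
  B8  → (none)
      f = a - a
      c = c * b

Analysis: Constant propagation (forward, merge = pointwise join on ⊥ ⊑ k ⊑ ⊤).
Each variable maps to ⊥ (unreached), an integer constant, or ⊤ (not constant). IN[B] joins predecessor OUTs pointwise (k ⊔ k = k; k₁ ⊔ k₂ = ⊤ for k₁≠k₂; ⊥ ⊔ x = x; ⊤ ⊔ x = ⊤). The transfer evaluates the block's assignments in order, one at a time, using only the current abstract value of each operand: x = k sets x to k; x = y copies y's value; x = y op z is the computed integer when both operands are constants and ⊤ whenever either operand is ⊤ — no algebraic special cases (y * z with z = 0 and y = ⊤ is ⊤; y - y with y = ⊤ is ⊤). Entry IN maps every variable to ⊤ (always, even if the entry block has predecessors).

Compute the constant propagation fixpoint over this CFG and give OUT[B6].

Fixpoint table:
  B0:  IN=(all ⊤)  OUT=(all ⊤)
  B1:  IN=(all ⊤)  OUT=(all ⊤)
  B2:  IN=(all ⊤)  OUT={c:-2; rest ⊤}
  B3:  IN={c:-2; rest ⊤}  OUT={c:-2; rest ⊤}
  B4:  IN={c:-2; rest ⊤}  OUT={b:6, c:-2, e:0; rest ⊤}
  B5:  IN={c:-2; rest ⊤}  OUT={a:-4, c:-2, f:4; rest ⊤}
  B6:  IN={a:-4, c:-2, f:4; rest ⊤}  OUT={a:-4, c:-2, e:4, f:4; rest ⊤}
  B7:  IN={a:-4, c:-2, e:4, f:4; rest ⊤}  OUT={a:-4, b:5, c:-1, e:4; rest ⊤}
  B8:  IN={a:-4, b:5, c:-1, e:4; rest ⊤}  OUT={a:-4, b:5, c:-5, e:4, f:0; rest ⊤}

Merge at B6: IN[B6] = OUT[B5] = {a: -4, b: ⊤, c: -2, d: ⊤, e: ⊤, f: 4}
Applying B6's transfer function to that IN value gives OUT[B6] (row B6 above).

Answer: {a: -4, b: ⊤, c: -2, d: ⊤, e: 4, f: 4}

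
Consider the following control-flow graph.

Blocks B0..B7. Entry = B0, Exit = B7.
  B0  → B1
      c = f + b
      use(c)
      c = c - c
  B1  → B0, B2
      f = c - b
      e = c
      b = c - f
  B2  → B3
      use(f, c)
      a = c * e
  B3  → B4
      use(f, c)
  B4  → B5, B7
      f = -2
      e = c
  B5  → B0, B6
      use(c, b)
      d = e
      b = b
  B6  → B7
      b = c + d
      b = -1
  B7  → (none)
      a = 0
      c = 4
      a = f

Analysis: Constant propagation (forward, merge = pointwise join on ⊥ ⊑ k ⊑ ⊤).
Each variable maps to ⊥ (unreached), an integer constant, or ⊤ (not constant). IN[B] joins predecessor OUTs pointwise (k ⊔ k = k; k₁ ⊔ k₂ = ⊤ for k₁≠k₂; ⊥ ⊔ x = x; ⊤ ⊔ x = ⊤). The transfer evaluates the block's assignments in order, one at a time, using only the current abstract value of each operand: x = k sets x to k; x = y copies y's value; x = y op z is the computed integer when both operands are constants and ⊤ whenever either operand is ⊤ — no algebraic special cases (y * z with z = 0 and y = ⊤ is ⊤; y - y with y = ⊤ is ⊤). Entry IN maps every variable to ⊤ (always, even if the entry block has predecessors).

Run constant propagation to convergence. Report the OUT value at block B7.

Fixpoint table:
  B0:   IN=(all ⊤)   OUT=(all ⊤)
  B1:   IN=(all ⊤)   OUT=(all ⊤)
  B2:   IN=(all ⊤)   OUT=(all ⊤)
  B3:   IN=(all ⊤)   OUT=(all ⊤)
  B4:   IN=(all ⊤)   OUT={f:-2; rest ⊤}
  B5:   IN={f:-2; rest ⊤}   OUT={f:-2; rest ⊤}
  B6:   IN={f:-2; rest ⊤}   OUT={b:-1, f:-2; rest ⊤}
  B7:   IN={f:-2; rest ⊤}   OUT={a:-2, c:4, f:-2; rest ⊤}

Merge at B7: IN[B7] = OUT[B4] ⊔ OUT[B6] = {a: ⊤, b: ⊤, c: ⊤, d: ⊤, e: ⊤, f: -2}
Applying B7's transfer function to that IN value gives OUT[B7] (row B7 above).

Answer: {a: -2, b: ⊤, c: 4, d: ⊤, e: ⊤, f: -2}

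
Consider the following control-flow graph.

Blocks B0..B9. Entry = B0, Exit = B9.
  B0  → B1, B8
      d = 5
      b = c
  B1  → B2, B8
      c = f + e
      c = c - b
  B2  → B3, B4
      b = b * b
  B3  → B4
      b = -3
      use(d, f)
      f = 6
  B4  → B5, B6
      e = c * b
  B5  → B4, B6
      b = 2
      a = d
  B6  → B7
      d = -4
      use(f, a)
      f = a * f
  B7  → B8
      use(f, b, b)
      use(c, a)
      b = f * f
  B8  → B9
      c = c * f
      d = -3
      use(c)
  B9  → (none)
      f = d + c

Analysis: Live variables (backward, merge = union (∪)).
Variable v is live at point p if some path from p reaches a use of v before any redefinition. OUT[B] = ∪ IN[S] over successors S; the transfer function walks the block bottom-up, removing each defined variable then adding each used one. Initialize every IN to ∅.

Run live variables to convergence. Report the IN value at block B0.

Answer: {a, c, e, f}

Derivation:
Converged values:
  B0:   IN={a, c, e, f}   OUT={a, b, c, d, e, f}
  B1:   IN={a, b, d, e, f}   OUT={a, b, c, d, f}
  B2:   IN={a, b, c, d, f}   OUT={a, b, c, d, f}
  B3:   IN={a, c, d, f}   OUT={a, b, c, d, f}
  B4:   IN={a, b, c, d, f}   OUT={a, b, c, d, f}
  B5:   IN={c, d, f}   OUT={a, b, c, d, f}
  B6:   IN={a, b, c, f}   OUT={a, b, c, f}
  B7:   IN={a, b, c, f}   OUT={c, f}
  B8:   IN={c, f}   OUT={c, d}
  B9:   IN={c, d}   OUT={}

Merge at B0: OUT[B0] = IN[B1] ⊔ IN[B8] = {a, b, c, d, e, f}
Applying B0's transfer function to that OUT value gives IN[B0] (row B0 above).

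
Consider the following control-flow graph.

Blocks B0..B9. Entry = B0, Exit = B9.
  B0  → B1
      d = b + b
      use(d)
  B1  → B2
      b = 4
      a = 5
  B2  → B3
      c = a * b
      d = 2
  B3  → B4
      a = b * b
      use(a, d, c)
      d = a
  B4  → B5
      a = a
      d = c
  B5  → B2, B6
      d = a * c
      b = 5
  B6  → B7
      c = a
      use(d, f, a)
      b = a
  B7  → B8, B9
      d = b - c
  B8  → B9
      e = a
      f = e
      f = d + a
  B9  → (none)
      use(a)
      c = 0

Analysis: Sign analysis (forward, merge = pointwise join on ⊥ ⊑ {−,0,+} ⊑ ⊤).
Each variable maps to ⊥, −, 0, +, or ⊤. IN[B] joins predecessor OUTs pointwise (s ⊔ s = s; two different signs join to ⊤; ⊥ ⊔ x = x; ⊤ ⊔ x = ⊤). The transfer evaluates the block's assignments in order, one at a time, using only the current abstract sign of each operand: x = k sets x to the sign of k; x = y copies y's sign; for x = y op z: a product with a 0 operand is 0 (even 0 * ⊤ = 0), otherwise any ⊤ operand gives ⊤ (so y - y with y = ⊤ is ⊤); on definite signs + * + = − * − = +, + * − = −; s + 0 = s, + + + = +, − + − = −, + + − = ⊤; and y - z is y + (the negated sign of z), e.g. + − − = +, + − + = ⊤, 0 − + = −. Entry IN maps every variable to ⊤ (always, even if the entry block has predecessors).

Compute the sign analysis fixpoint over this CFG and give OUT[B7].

Converged values:
  B0:   IN=(all ⊤)   OUT=(all ⊤)
  B1:   IN=(all ⊤)   OUT={a:+, b:+; rest ⊤}
  B2:   IN={a:+, b:+; rest ⊤}   OUT={a:+, b:+, c:+, d:+; rest ⊤}
  B3:   IN={a:+, b:+, c:+, d:+; rest ⊤}   OUT={a:+, b:+, c:+, d:+; rest ⊤}
  B4:   IN={a:+, b:+, c:+, d:+; rest ⊤}   OUT={a:+, b:+, c:+, d:+; rest ⊤}
  B5:   IN={a:+, b:+, c:+, d:+; rest ⊤}   OUT={a:+, b:+, c:+, d:+; rest ⊤}
  B6:   IN={a:+, b:+, c:+, d:+; rest ⊤}   OUT={a:+, b:+, c:+, d:+; rest ⊤}
  B7:   IN={a:+, b:+, c:+, d:+; rest ⊤}   OUT={a:+, b:+, c:+; rest ⊤}
  B8:   IN={a:+, b:+, c:+; rest ⊤}   OUT={a:+, b:+, c:+, e:+; rest ⊤}
  B9:   IN={a:+, b:+, c:+; rest ⊤}   OUT={a:+, b:+, c:0; rest ⊤}

Merge at B7: IN[B7] = OUT[B6] = {a: +, b: +, c: +, d: +, e: ⊤, f: ⊤}
Applying B7's transfer function to that IN value gives OUT[B7] (row B7 above).

Answer: {a: +, b: +, c: +, d: ⊤, e: ⊤, f: ⊤}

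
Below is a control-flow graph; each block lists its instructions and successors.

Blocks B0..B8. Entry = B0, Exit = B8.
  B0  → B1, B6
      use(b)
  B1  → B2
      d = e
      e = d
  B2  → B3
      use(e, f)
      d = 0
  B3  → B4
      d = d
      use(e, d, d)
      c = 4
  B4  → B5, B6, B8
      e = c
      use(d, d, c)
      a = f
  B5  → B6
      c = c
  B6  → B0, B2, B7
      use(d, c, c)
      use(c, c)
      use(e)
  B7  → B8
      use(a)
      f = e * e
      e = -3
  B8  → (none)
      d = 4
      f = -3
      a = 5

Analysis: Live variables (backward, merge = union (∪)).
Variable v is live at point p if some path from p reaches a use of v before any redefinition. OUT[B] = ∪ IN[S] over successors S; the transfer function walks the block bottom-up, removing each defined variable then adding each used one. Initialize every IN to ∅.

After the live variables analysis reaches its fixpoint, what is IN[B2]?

Converged values:
  B0:  IN={a, b, c, d, e, f}  OUT={a, b, c, d, e, f}
  B1:  IN={b, e, f}  OUT={b, e, f}
  B2:  IN={b, e, f}  OUT={b, d, e, f}
  B3:  IN={b, d, e, f}  OUT={b, c, d, f}
  B4:  IN={b, c, d, f}  OUT={a, b, c, d, e, f}
  B5:  IN={a, b, c, d, e, f}  OUT={a, b, c, d, e, f}
  B6:  IN={a, b, c, d, e, f}  OUT={a, b, c, d, e, f}
  B7:  IN={a, e}  OUT={}
  B8:  IN={}  OUT={}

Merge at B2: OUT[B2] = IN[B3] = {b, d, e, f}
Applying B2's transfer function to that OUT value gives IN[B2] (row B2 above).

Answer: {b, e, f}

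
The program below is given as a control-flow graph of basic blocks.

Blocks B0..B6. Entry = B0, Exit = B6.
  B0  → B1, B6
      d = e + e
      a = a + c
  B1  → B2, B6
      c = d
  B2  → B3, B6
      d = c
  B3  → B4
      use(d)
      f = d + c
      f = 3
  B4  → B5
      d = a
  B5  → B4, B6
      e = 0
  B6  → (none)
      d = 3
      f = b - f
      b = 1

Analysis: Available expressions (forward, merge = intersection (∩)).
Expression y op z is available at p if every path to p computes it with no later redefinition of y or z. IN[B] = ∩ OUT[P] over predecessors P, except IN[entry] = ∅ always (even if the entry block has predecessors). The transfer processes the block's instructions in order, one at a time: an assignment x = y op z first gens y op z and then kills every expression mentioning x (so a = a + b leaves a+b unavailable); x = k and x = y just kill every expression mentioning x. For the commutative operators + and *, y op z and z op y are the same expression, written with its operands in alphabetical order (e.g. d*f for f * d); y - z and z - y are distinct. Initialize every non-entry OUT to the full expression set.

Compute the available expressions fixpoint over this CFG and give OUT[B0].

Per-block solution:
  B0: | IN={} | OUT={e+e}
  B1: | IN={e+e} | OUT={e+e}
  B2: | IN={e+e} | OUT={e+e}
  B3: | IN={e+e} | OUT={c+d, e+e}
  B4: | IN={} | OUT={}
  B5: | IN={} | OUT={}
  B6: | IN={} | OUT={}

B0 is the boundary node: IN[B0] = {}
Applying B0's transfer function to that IN value gives OUT[B0] (row B0 above).

Answer: {e+e}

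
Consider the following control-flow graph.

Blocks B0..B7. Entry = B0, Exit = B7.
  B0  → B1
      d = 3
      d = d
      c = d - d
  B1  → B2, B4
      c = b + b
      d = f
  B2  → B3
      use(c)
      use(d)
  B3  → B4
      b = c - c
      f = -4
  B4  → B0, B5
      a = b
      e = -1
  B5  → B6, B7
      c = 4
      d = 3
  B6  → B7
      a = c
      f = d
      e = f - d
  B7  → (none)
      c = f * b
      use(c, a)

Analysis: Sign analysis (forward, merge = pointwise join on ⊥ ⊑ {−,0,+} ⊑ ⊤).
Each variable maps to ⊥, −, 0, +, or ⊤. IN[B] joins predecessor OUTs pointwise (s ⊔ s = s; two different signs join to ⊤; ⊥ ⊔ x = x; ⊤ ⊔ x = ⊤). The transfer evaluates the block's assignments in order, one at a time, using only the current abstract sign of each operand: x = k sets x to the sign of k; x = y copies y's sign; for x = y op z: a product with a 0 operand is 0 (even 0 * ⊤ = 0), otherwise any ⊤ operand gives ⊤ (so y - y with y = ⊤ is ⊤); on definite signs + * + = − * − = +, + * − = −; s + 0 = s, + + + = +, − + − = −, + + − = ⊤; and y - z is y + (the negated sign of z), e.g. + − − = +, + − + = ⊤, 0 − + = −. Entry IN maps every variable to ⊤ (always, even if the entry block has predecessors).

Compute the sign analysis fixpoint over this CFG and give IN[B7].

Fixpoint table:
  B0:   IN=(all ⊤)   OUT={d:+; rest ⊤}
  B1:   IN={d:+; rest ⊤}   OUT=(all ⊤)
  B2:   IN=(all ⊤)   OUT=(all ⊤)
  B3:   IN=(all ⊤)   OUT={f:-; rest ⊤}
  B4:   IN=(all ⊤)   OUT={e:-; rest ⊤}
  B5:   IN={e:-; rest ⊤}   OUT={c:+, d:+, e:-; rest ⊤}
  B6:   IN={c:+, d:+, e:-; rest ⊤}   OUT={a:+, c:+, d:+, f:+; rest ⊤}
  B7:   IN={c:+, d:+; rest ⊤}   OUT={d:+; rest ⊤}

Merge at B7: IN[B7] = OUT[B5] ⊔ OUT[B6] = {a: ⊤, b: ⊤, c: +, d: +, e: ⊤, f: ⊤}

Answer: {a: ⊤, b: ⊤, c: +, d: +, e: ⊤, f: ⊤}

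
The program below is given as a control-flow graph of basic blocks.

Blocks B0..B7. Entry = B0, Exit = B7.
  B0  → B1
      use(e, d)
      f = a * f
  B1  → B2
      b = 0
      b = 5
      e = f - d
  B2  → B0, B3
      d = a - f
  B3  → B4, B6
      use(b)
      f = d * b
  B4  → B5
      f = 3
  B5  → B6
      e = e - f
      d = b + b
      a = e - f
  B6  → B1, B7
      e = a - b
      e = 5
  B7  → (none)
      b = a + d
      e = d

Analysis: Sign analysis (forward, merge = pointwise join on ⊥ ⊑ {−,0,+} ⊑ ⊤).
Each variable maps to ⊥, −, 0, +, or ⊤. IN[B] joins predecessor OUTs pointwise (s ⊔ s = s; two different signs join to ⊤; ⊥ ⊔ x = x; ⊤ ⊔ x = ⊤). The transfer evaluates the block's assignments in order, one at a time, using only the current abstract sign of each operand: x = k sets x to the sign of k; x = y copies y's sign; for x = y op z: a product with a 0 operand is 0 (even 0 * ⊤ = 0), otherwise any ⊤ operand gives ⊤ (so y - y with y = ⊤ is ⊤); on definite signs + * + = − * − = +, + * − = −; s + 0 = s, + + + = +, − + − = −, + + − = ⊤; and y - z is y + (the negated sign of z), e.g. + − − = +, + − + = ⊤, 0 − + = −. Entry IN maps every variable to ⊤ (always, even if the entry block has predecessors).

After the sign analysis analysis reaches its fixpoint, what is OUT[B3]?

Fixpoint table:
  B0:  IN=(all ⊤)  OUT=(all ⊤)
  B1:  IN=(all ⊤)  OUT={b:+; rest ⊤}
  B2:  IN={b:+; rest ⊤}  OUT={b:+; rest ⊤}
  B3:  IN={b:+; rest ⊤}  OUT={b:+; rest ⊤}
  B4:  IN={b:+; rest ⊤}  OUT={b:+, f:+; rest ⊤}
  B5:  IN={b:+, f:+; rest ⊤}  OUT={b:+, d:+, f:+; rest ⊤}
  B6:  IN={b:+; rest ⊤}  OUT={b:+, e:+; rest ⊤}
  B7:  IN={b:+, e:+; rest ⊤}  OUT=(all ⊤)

Merge at B3: IN[B3] = OUT[B2] = {a: ⊤, b: +, c: ⊤, d: ⊤, e: ⊤, f: ⊤}
Applying B3's transfer function to that IN value gives OUT[B3] (row B3 above).

Answer: {a: ⊤, b: +, c: ⊤, d: ⊤, e: ⊤, f: ⊤}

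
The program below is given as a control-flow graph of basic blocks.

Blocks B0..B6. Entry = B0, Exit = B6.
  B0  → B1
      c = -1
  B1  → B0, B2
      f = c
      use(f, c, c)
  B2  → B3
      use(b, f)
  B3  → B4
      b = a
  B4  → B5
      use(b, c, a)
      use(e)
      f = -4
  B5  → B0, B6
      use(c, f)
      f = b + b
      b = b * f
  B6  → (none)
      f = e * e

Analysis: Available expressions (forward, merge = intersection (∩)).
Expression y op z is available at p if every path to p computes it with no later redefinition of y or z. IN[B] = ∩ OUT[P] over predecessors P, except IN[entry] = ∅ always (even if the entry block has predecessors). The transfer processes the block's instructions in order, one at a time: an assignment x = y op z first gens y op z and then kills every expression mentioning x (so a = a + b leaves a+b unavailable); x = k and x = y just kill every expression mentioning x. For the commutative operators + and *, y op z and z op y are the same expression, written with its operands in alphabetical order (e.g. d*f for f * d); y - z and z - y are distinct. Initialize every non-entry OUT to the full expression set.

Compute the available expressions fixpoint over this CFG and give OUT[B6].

Converged values:
  B0:  IN={}  OUT={}
  B1:  IN={}  OUT={}
  B2:  IN={}  OUT={}
  B3:  IN={}  OUT={}
  B4:  IN={}  OUT={}
  B5:  IN={}  OUT={}
  B6:  IN={}  OUT={e*e}

Merge at B6: IN[B6] = OUT[B5] = {}
Applying B6's transfer function to that IN value gives OUT[B6] (row B6 above).

Answer: {e*e}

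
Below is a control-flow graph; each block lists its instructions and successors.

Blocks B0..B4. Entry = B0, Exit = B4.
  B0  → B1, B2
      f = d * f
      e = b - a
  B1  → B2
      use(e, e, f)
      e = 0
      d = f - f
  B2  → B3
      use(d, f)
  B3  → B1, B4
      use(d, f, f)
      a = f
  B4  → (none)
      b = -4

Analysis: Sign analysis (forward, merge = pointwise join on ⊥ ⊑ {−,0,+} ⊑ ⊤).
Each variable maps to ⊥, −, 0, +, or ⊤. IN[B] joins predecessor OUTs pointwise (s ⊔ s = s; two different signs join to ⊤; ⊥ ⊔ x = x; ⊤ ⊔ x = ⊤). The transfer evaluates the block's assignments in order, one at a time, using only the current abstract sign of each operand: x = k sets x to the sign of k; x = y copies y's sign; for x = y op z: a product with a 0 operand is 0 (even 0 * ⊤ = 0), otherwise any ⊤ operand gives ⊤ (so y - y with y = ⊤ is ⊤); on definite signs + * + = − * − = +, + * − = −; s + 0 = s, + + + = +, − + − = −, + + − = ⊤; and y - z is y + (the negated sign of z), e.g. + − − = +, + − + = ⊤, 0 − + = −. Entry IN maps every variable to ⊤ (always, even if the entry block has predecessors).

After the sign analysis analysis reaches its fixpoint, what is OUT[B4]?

Per-block solution:
  B0:   IN=(all ⊤)   OUT=(all ⊤)
  B1:   IN=(all ⊤)   OUT={e:0; rest ⊤}
  B2:   IN=(all ⊤)   OUT=(all ⊤)
  B3:   IN=(all ⊤)   OUT=(all ⊤)
  B4:   IN=(all ⊤)   OUT={b:-; rest ⊤}

Merge at B4: IN[B4] = OUT[B3] = {a: ⊤, b: ⊤, c: ⊤, d: ⊤, e: ⊤, f: ⊤}
Applying B4's transfer function to that IN value gives OUT[B4] (row B4 above).

Answer: {a: ⊤, b: -, c: ⊤, d: ⊤, e: ⊤, f: ⊤}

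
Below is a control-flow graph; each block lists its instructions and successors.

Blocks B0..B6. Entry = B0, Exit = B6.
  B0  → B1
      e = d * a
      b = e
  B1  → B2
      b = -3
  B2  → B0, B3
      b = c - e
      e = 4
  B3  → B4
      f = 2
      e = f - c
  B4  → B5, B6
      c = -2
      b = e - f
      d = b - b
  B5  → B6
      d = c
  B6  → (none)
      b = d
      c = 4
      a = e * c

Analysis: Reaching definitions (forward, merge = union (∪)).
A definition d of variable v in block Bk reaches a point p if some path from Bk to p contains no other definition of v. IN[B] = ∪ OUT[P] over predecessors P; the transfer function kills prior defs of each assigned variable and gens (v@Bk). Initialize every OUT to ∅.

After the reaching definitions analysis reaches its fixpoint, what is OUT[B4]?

Answer: {b@B4, c@B4, d@B4, e@B3, f@B3}

Derivation:
Converged values:
  B0:  IN={b@B2, e@B2}  OUT={b@B0, e@B0}
  B1:  IN={b@B0, e@B0}  OUT={b@B1, e@B0}
  B2:  IN={b@B1, e@B0}  OUT={b@B2, e@B2}
  B3:  IN={b@B2, e@B2}  OUT={b@B2, e@B3, f@B3}
  B4:  IN={b@B2, e@B3, f@B3}  OUT={b@B4, c@B4, d@B4, e@B3, f@B3}
  B5:  IN={b@B4, c@B4, d@B4, e@B3, f@B3}  OUT={b@B4, c@B4, d@B5, e@B3, f@B3}
  B6:  IN={b@B4, c@B4, d@B4, d@B5, e@B3, f@B3}  OUT={a@B6, b@B6, c@B6, d@B4, d@B5, e@B3, f@B3}

Merge at B4: IN[B4] = OUT[B3] = {b@B2, e@B3, f@B3}
Applying B4's transfer function to that IN value gives OUT[B4] (row B4 above).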